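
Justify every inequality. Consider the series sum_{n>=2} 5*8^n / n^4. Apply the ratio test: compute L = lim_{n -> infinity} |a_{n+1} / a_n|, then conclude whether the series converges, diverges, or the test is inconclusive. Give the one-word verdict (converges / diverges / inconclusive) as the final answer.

Let a_n denote the general term. Form the ratio a_{n+1}/a_n and simplify:
a_{n+1}/a_n = 8*n^4/(n + 1)^4
Take the limit as n -> infinity: L = 8.
Since L = 8 > 1 (or L = infinity), the ratio test implies the series diverges.

diverges


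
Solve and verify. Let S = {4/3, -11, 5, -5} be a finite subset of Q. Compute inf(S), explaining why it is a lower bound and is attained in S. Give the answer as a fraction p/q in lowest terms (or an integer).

S is finite, so inf(S) = min(S).
Sorted increasing:
-11, -5, 4/3, 5
The extremum is -11.
For every x in S, x >= -11. And -11 is in S, so it is attained.
Therefore inf(S) = -11.

-11


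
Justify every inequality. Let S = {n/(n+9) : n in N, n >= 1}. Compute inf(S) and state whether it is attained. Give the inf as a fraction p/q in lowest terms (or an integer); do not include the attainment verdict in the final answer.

Analysis:
- Values: 1/10, 2/11, 1/4, 4/13, ... strictly increasing.
- Minimum is 1/10 (n=1); inf = 1/10 (attained).
- n/(n+9) = 1 - 9/(n+9) -> 1 from below as n -> infinity, and never equals 1.
- So sup = 1 (not attained).
Conclusion: inf(S) = 1/10, attained in S.

1/10


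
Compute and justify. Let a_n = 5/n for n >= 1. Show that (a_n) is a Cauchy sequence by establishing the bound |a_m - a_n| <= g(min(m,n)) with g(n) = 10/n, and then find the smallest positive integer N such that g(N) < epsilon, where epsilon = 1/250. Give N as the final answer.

For any m, n >= 1, by the triangle inequality:
|a_m - a_n| = |5/m - 5/n| <= 5*1/m + 5*1/n <= 10/min(m,n).
So g(n) = 10/n bounds the Cauchy difference. Since g(n) -> 0, (a_n) is Cauchy.
Now solve g(N) < 1/250: 10/N < 1/250 <=> N > 10 / (1/250) = 2500.
The smallest integer strictly greater than 2500 is N = 2501.
Check: g(2501) = 10/2501 = 10/2501 < 1/250; g(2500) = 1/250 >= 1/250. So N = 2501.

2501


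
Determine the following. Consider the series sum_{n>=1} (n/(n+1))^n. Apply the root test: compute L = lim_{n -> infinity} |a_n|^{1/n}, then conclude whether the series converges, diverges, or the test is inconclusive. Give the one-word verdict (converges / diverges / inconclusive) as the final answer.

Let a_n denote the general term. Form |a_n|^(1/n) and simplify:
|a_n|^(1/n) = n/(n + 1)
Take the limit as n -> infinity: L = 1.
Since L = 1, the root test is inconclusive. (In fact a_n = (n/(n+1))^n -> e^(-1) != 0, so the nth-term test shows divergence; but the root test itself gives no conclusion.)

inconclusive


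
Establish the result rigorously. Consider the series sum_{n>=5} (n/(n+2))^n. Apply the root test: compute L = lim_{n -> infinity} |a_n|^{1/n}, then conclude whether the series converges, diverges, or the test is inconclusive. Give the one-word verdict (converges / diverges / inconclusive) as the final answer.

Let a_n denote the general term. Form |a_n|^(1/n) and simplify:
|a_n|^(1/n) = n/(n + 2)
Take the limit as n -> infinity: L = 1.
Since L = 1, the root test is inconclusive. (In fact a_n = (n/(n+2))^n -> e^(-2) != 0, so the nth-term test shows divergence; but the root test itself gives no conclusion.)

inconclusive


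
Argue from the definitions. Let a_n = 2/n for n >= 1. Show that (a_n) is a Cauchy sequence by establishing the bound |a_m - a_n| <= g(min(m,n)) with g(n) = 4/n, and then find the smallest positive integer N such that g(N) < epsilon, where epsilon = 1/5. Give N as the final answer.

For any m, n >= 1, by the triangle inequality:
|a_m - a_n| = |2/m - 2/n| <= 2*1/m + 2*1/n <= 4/min(m,n).
So g(n) = 4/n bounds the Cauchy difference. Since g(n) -> 0, (a_n) is Cauchy.
Now solve g(N) < 1/5: 4/N < 1/5 <=> N > 4 / (1/5) = 20.
The smallest integer strictly greater than 20 is N = 21.
Check: g(21) = 4/21 = 4/21 < 1/5; g(20) = 1/5 >= 1/5. So N = 21.

21


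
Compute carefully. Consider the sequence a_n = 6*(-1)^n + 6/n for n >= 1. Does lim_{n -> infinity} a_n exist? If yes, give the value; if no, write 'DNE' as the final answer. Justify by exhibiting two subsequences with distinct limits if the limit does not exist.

Examine the behaviour of a_n along subsequences.
a_{2k} = 6 + 6/(2k) -> 6. a_{2k+1} = -6 + 6/(2k+1) -> -6.
Since these two subsequential limits are 6 and -6, distinct, the full sequence cannot converge (a convergent sequence has all subsequences tending to the same limit). So lim a_n does not exist.

DNE


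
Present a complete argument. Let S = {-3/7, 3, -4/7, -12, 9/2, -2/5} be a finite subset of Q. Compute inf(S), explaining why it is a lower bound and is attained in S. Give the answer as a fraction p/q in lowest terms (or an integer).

S is finite, so inf(S) = min(S).
Sorted increasing:
-12, -4/7, -3/7, -2/5, 3, 9/2
The extremum is -12.
For every x in S, x >= -12. And -12 is in S, so it is attained.
Therefore inf(S) = -12.

-12


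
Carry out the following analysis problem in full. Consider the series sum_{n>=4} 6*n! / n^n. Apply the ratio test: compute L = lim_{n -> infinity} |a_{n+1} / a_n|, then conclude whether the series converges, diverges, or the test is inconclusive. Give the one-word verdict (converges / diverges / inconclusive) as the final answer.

Let a_n denote the general term. Form the ratio a_{n+1}/a_n and simplify:
a_{n+1}/a_n = (n/(n + 1))^n
Take the limit as n -> infinity: L = exp(-1).
Since L = exp(-1) < 1, the ratio test implies the series converges.

converges


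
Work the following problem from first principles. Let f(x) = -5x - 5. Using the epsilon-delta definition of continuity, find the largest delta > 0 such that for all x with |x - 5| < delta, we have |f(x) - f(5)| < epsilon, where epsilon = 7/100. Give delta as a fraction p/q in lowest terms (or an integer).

We compute f(5) = -5*(5) - 5 = -30.
|f(x) - f(5)| = |-5x - 5 - (-30)| = |-5(x - 5)| = 5|x - 5|.
We need 5|x - 5| < 7/100, i.e. |x - 5| < 7/100 / 5 = 7/500.
So any delta <= 7/500 works. Conversely, if delta > 7/500, then x = 5 + 7/500 satisfies |x - 5| = 7/500 < delta but |f(x) - f(5)| = 5 * 7/500 = 7/100, which is not < 7/100; so no larger delta works.
Hence the largest such delta is 7/500.

7/500


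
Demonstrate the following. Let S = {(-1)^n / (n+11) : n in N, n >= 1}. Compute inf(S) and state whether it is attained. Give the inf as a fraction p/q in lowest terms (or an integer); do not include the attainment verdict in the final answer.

Analysis:
- Values: -1/12, 1/13, -1/14, 1/15, -1/16, ...
- Positive terms (even n): 1/(2+11), 1/(4+11), ... decreasing -> max = 1/13 (n=2).
- Negative terms (odd n): -1/(1+11), -1/(3+11), ... increasing -> min = -1/12 (n=1).
- So sup = 1/13 (attained at n=2); inf = -1/12 (attained at n=1).
Conclusion: inf(S) = -1/12, attained in S.

-1/12


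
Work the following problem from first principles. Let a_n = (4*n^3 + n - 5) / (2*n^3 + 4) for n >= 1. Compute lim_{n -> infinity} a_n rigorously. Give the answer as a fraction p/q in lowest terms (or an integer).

Divide numerator and denominator by n^3, the highest power:
numerator / n^3 = 4 + n^(-2) - 5/n^3
denominator / n^3 = 2 + 4/n^3
As n -> infinity, all terms of the form c/n^k (k >= 1) tend to 0.
So numerator / n^3 -> 4 and denominator / n^3 -> 2.
Therefore lim a_n = 2.

2


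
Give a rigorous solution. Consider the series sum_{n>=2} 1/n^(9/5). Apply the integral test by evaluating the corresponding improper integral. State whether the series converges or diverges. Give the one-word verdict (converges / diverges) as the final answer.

Let f(x) = x^(-9/5). Then f is positive, continuous, and decreasing on [2, infinity), so the integral test applies.
Compute the improper integral int_{2}^infinity f(x) dx:
  antiderivative F(x) = -5/(4*x^(4/5)).
  As x -> infinity, F(x) -> 0 (since p = 9/5 > 1).
  So int = F(infinity) - F(2) = 0 - (-5*2^(1/5)/8) = 5*2^(1/5)/8.
  Finite, so by the integral test, the series converges.

converges


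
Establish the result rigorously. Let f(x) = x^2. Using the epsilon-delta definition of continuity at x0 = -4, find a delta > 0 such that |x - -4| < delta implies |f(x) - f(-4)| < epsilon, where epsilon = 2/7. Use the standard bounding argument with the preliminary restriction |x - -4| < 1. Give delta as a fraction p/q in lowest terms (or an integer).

Factor: |x^2 - (-4)^2| = |x - -4| * |x + -4|.
Impose |x - -4| < 1 first. Then |x + -4| = |(x - -4) + 2*(-4)| <= |x - -4| + 2*|-4| < 1 + 8 = 9.
So |x^2 - (-4)^2| < delta * 9.
We need delta * 9 <= 2/7, i.e. delta <= 2/7/9 = 2/63.
Since 2/63 < 1, this is tighter than 1; take delta = 2/63.
So delta = 2/63 works.

2/63


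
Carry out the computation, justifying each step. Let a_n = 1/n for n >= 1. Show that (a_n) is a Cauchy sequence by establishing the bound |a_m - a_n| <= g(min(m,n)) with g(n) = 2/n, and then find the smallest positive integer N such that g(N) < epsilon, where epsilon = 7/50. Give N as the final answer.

For any m, n >= 1, by the triangle inequality:
|a_m - a_n| = |1/m - 1/n| <= 1/m + 1/n <= 2/min(m,n).
So g(n) = 2/n bounds the Cauchy difference. Since g(n) -> 0, (a_n) is Cauchy.
Now solve g(N) < 7/50: 2/N < 7/50 <=> N > 2 / (7/50) = 100/7.
The smallest integer strictly greater than 100/7 is N = 15.
Check: g(15) = 2/15 = 2/15 < 7/50; g(14) = 1/7 >= 7/50. So N = 15.

15


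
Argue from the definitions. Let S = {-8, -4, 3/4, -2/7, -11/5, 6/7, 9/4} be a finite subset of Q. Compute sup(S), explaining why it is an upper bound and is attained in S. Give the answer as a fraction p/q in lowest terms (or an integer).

S is finite, so sup(S) = max(S).
Sorted decreasing:
9/4, 6/7, 3/4, -2/7, -11/5, -4, -8
The extremum is 9/4.
For every x in S, x <= 9/4. And 9/4 is in S, so it is attained.
Therefore sup(S) = 9/4.

9/4


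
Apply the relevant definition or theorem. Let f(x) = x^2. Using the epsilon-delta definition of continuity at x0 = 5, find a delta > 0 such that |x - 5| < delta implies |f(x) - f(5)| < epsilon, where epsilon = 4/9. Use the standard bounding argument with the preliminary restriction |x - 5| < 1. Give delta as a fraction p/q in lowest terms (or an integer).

Factor: |x^2 - (5)^2| = |x - 5| * |x + 5|.
Impose |x - 5| < 1 first. Then |x + 5| = |(x - 5) + 2*(5)| <= |x - 5| + 2*|5| < 1 + 10 = 11.
So |x^2 - (5)^2| < delta * 11.
We need delta * 11 <= 4/9, i.e. delta <= 4/9/11 = 4/99.
Since 4/99 < 1, this is tighter than 1; take delta = 4/99.
So delta = 4/99 works.

4/99


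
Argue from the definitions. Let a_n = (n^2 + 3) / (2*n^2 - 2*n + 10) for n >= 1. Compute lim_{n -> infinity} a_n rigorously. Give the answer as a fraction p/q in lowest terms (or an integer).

Divide numerator and denominator by n^2, the highest power:
numerator / n^2 = 1 + 3/n^2
denominator / n^2 = 2 - 2/n + 10/n^2
As n -> infinity, all terms of the form c/n^k (k >= 1) tend to 0.
So numerator / n^2 -> 1 and denominator / n^2 -> 2.
Therefore lim a_n = 1/2.

1/2


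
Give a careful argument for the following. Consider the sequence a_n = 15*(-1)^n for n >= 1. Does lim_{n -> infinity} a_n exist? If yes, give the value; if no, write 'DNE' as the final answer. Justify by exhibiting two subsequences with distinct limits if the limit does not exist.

Examine the behaviour of a_n along subsequences.
Even-n subsequence a_{2k} = 15 -> 15. Odd-n subsequence a_{2k+1} = -15 -> -15.
Since these two subsequential limits are 15 and -15, distinct, the full sequence cannot converge (a convergent sequence has all subsequences tending to the same limit). So lim a_n does not exist.

DNE


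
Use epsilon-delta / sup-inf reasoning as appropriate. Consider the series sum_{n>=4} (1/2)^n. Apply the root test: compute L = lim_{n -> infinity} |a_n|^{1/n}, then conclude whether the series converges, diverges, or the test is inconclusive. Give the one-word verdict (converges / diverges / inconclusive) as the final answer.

Let a_n denote the general term. Form |a_n|^(1/n) and simplify:
|a_n|^(1/n) = 1/2
Take the limit as n -> infinity: L = 1/2.
Since L = 1/2 < 1, the root test implies convergence.

converges


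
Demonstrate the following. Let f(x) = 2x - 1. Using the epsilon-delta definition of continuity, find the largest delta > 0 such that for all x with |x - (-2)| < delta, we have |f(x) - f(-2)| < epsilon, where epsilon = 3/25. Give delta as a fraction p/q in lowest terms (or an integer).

We compute f(-2) = 2*(-2) - 1 = -5.
|f(x) - f(-2)| = |2x - 1 - (-5)| = |2(x - (-2))| = 2|x - (-2)|.
We need 2|x - (-2)| < 3/25, i.e. |x - (-2)| < 3/25 / 2 = 3/50.
So any delta <= 3/50 works. Conversely, if delta > 3/50, then x = -2 + 3/50 satisfies |x - (-2)| = 3/50 < delta but |f(x) - f(-2)| = 2 * 3/50 = 3/25, which is not < 3/25; so no larger delta works.
Hence the largest such delta is 3/50.

3/50


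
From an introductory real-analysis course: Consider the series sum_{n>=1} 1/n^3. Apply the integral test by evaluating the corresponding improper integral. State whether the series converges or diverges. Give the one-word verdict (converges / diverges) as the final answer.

Let f(x) = x^(-3). Then f is positive, continuous, and decreasing on [1, infinity), so the integral test applies.
Compute the improper integral int_{1}^infinity f(x) dx:
  antiderivative F(x) = -1/(2*x^2).
  As x -> infinity, F(x) -> 0 (since p = 3 > 1).
  So int = F(infinity) - F(1) = 0 - (-1/2) = 1/2.
  Finite, so by the integral test, the series converges.

converges


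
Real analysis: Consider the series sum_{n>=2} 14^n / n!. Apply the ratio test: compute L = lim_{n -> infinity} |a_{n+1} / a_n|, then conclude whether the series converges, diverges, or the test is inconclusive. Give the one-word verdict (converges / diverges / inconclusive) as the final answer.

Let a_n denote the general term. Form the ratio a_{n+1}/a_n and simplify:
a_{n+1}/a_n = 14/(n + 1)
Take the limit as n -> infinity: L = 0.
Since L = 0 < 1, the ratio test implies the series converges.

converges


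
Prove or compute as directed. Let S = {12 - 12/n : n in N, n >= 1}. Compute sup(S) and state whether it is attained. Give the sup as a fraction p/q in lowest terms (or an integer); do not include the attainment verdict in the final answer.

Analysis:
- Values: 0, 6, 8, 9, ... strictly increasing.
- Minimum is 0 (n=1); inf = 0 (attained).
- 12 - 12/n -> 12 from below; sup = 12, not attained.
Conclusion: sup(S) = 12, not attained in S.

12


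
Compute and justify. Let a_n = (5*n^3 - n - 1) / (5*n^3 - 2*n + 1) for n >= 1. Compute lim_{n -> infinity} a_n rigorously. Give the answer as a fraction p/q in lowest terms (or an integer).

Divide numerator and denominator by n^3, the highest power:
numerator / n^3 = 5 - 1/n^2 - 1/n^3
denominator / n^3 = 5 - 2/n^2 + n^(-3)
As n -> infinity, all terms of the form c/n^k (k >= 1) tend to 0.
So numerator / n^3 -> 5 and denominator / n^3 -> 5.
Therefore lim a_n = 1.

1


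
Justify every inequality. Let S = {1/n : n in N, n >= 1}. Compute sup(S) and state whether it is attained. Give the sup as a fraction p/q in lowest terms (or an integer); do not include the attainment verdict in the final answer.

Analysis:
- Values: 1, 1/2, 1/3, 1/4, ... strictly decreasing.
- The maximum is 1 (n=1); sup = 1 (attained).
- The set is bounded below by 0; 1/n -> 0 so 0 is the greatest lower bound.
- 0 is not in the set, so inf = 0 is not attained.
Conclusion: sup(S) = 1, attained in S.

1


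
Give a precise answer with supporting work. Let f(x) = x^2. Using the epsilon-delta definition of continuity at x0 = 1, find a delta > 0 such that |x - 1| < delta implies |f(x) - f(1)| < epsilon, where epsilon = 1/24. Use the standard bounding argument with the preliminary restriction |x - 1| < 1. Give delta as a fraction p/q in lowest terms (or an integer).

Factor: |x^2 - (1)^2| = |x - 1| * |x + 1|.
Impose |x - 1| < 1 first. Then |x + 1| = |(x - 1) + 2*(1)| <= |x - 1| + 2*|1| < 1 + 2 = 3.
So |x^2 - (1)^2| < delta * 3.
We need delta * 3 <= 1/24, i.e. delta <= 1/24/3 = 1/72.
Since 1/72 < 1, this is tighter than 1; take delta = 1/72.
So delta = 1/72 works.

1/72


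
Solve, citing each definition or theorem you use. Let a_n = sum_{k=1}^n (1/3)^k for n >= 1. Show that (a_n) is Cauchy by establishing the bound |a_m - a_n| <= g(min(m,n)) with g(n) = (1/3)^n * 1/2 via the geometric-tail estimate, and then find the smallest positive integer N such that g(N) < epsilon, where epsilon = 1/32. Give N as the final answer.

For m > n >= 1: |a_m - a_n| = sum_{k=n+1}^m (1/3)^k < sum_{k=n+1}^infinity (1/3)^k = (1/3)^(n+1) / (1 - 1/3) = (1/3)^n * (1/3) * (3/2) = (1/3)^n * 1/2.
So g(n) = (1/3)^n / 2. Since g(n) -> 0, (a_n) is Cauchy.
Now solve g(N) < 1/32: (1/3)^N / 2 < 1/32 <=> 3^N > 1 / (2 * 1/32) = 16.
Check powers of 3: 3^2 = 9 <= 16, 3^3 = 27 > 16.
So the smallest such N is 3. Check: g(3) = 1/(2 * 27) = 1/54 < 1/32.

3


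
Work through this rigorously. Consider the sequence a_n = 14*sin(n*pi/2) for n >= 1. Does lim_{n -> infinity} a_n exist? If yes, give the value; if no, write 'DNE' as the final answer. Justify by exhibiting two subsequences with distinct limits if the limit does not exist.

Examine the behaviour of a_n along subsequences.
a_{4k+1} = 14*sin(pi/2 + 2k*pi) = 14 -> 14. a_{4k+3} = 14*sin(3pi/2 + 2k*pi) = -14 -> -14.
Since these two subsequential limits are 14 and -14, distinct, the full sequence cannot converge (a convergent sequence has all subsequences tending to the same limit). So lim a_n does not exist.

DNE


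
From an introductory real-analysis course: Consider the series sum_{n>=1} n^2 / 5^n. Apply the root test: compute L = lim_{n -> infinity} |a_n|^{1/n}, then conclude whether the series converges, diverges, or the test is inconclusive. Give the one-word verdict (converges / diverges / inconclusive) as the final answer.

Let a_n denote the general term. Form |a_n|^(1/n) and simplify:
|a_n|^(1/n) = n^(2/n)/5
Take the limit as n -> infinity: L = 1/5.
Since L = 1/5 < 1, the root test implies convergence.

converges


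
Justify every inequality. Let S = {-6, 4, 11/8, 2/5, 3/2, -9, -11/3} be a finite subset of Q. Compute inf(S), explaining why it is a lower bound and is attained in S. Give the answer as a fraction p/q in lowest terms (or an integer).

S is finite, so inf(S) = min(S).
Sorted increasing:
-9, -6, -11/3, 2/5, 11/8, 3/2, 4
The extremum is -9.
For every x in S, x >= -9. And -9 is in S, so it is attained.
Therefore inf(S) = -9.

-9


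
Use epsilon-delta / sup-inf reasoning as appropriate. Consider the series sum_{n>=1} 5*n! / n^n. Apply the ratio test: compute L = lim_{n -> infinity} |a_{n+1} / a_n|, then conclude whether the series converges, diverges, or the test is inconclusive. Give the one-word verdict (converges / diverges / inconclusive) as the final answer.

Let a_n denote the general term. Form the ratio a_{n+1}/a_n and simplify:
a_{n+1}/a_n = (n/(n + 1))^n
Take the limit as n -> infinity: L = exp(-1).
Since L = exp(-1) < 1, the ratio test implies the series converges.

converges


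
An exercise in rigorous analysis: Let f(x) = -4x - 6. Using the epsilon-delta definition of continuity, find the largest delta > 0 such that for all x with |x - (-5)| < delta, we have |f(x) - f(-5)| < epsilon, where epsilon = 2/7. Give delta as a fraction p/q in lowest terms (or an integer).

We compute f(-5) = -4*(-5) - 6 = 14.
|f(x) - f(-5)| = |-4x - 6 - (14)| = |-4(x - (-5))| = 4|x - (-5)|.
We need 4|x - (-5)| < 2/7, i.e. |x - (-5)| < 2/7 / 4 = 1/14.
So any delta <= 1/14 works. Conversely, if delta > 1/14, then x = -5 + 1/14 satisfies |x - (-5)| = 1/14 < delta but |f(x) - f(-5)| = 4 * 1/14 = 2/7, which is not < 2/7; so no larger delta works.
Hence the largest such delta is 1/14.

1/14


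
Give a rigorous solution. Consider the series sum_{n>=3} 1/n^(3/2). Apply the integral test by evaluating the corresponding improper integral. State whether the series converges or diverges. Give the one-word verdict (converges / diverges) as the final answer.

Let f(x) = x^(-3/2). Then f is positive, continuous, and decreasing on [3, infinity), so the integral test applies.
Compute the improper integral int_{3}^infinity f(x) dx:
  antiderivative F(x) = -2/sqrt(x).
  As x -> infinity, F(x) -> 0 (since p = 3/2 > 1).
  So int = F(infinity) - F(3) = 0 - (-2*sqrt(3)/3) = 2*sqrt(3)/3.
  Finite, so by the integral test, the series converges.

converges


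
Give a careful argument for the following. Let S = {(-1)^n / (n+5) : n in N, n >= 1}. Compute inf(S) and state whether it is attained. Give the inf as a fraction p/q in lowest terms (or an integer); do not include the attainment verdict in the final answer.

Analysis:
- Values: -1/6, 1/7, -1/8, 1/9, -1/10, ...
- Positive terms (even n): 1/(2+5), 1/(4+5), ... decreasing -> max = 1/7 (n=2).
- Negative terms (odd n): -1/(1+5), -1/(3+5), ... increasing -> min = -1/6 (n=1).
- So sup = 1/7 (attained at n=2); inf = -1/6 (attained at n=1).
Conclusion: inf(S) = -1/6, attained in S.

-1/6


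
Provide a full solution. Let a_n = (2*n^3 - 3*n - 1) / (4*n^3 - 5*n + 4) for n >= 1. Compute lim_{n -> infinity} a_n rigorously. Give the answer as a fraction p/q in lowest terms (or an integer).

Divide numerator and denominator by n^3, the highest power:
numerator / n^3 = 2 - 3/n^2 - 1/n^3
denominator / n^3 = 4 - 5/n^2 + 4/n^3
As n -> infinity, all terms of the form c/n^k (k >= 1) tend to 0.
So numerator / n^3 -> 2 and denominator / n^3 -> 4.
Therefore lim a_n = 1/2.

1/2


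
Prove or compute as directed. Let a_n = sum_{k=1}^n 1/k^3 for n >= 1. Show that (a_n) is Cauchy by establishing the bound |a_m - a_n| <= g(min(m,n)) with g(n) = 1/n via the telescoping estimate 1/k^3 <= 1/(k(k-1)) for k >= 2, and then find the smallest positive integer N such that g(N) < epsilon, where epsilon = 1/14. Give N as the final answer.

For m > n >= 1: |a_m - a_n| = sum_{k=n+1}^m 1/k^3.
Use 1/k^3 <= 1/(k(k-1)) = 1/(k-1) - 1/k for k >= 2 (which holds since k^3 >= k^2 >= k(k-1) for k >= 2):
sum_{k=n+1}^m 1/k^3 <= sum_{k=n+1}^m (1/(k-1) - 1/k) = 1/n - 1/m <= 1/n.
By symmetry the same bound holds with n,m swapped, so |a_m - a_n| <= 1/min(m,n) = g(min(m,n)). Since g(n) -> 0, (a_n) is Cauchy.
Now solve g(N) < 1/14: 1/N < 1/14 <=> N > 1/(1/14) = 14.
The smallest integer strictly greater than 14 is N = 15.
Check: g(15) = 1/15 < 1/14; g(14) = 1/14 >= 1/14. So N = 15.

15


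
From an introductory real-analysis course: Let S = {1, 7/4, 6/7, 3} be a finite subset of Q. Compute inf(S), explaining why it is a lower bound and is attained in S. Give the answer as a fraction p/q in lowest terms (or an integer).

S is finite, so inf(S) = min(S).
Sorted increasing:
6/7, 1, 7/4, 3
The extremum is 6/7.
For every x in S, x >= 6/7. And 6/7 is in S, so it is attained.
Therefore inf(S) = 6/7.

6/7


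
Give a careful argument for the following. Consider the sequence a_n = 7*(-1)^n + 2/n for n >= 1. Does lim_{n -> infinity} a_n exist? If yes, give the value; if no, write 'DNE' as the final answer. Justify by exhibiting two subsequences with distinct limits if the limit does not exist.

Examine the behaviour of a_n along subsequences.
a_{2k} = 7 + 2/(2k) -> 7. a_{2k+1} = -7 + 2/(2k+1) -> -7.
Since these two subsequential limits are 7 and -7, distinct, the full sequence cannot converge (a convergent sequence has all subsequences tending to the same limit). So lim a_n does not exist.

DNE


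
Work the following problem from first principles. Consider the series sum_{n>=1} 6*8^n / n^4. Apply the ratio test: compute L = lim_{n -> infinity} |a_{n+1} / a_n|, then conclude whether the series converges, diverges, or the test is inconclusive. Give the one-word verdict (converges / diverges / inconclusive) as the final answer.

Let a_n denote the general term. Form the ratio a_{n+1}/a_n and simplify:
a_{n+1}/a_n = 8*n^4/(n + 1)^4
Take the limit as n -> infinity: L = 8.
Since L = 8 > 1 (or L = infinity), the ratio test implies the series diverges.

diverges


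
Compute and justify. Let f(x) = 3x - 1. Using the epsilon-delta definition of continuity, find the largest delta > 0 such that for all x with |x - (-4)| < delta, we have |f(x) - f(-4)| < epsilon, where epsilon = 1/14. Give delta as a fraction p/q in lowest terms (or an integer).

We compute f(-4) = 3*(-4) - 1 = -13.
|f(x) - f(-4)| = |3x - 1 - (-13)| = |3(x - (-4))| = 3|x - (-4)|.
We need 3|x - (-4)| < 1/14, i.e. |x - (-4)| < 1/14 / 3 = 1/42.
So any delta <= 1/42 works. Conversely, if delta > 1/42, then x = -4 + 1/42 satisfies |x - (-4)| = 1/42 < delta but |f(x) - f(-4)| = 3 * 1/42 = 1/14, which is not < 1/14; so no larger delta works.
Hence the largest such delta is 1/42.

1/42


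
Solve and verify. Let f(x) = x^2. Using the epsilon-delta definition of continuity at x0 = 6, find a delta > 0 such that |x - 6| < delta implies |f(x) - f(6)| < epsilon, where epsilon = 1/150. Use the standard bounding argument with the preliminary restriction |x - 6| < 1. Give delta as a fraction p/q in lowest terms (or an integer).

Factor: |x^2 - (6)^2| = |x - 6| * |x + 6|.
Impose |x - 6| < 1 first. Then |x + 6| = |(x - 6) + 2*(6)| <= |x - 6| + 2*|6| < 1 + 12 = 13.
So |x^2 - (6)^2| < delta * 13.
We need delta * 13 <= 1/150, i.e. delta <= 1/150/13 = 1/1950.
Since 1/1950 < 1, this is tighter than 1; take delta = 1/1950.
So delta = 1/1950 works.

1/1950


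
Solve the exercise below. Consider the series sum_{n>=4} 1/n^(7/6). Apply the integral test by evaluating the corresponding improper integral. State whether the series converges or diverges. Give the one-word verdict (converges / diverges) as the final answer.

Let f(x) = x^(-7/6). Then f is positive, continuous, and decreasing on [4, infinity), so the integral test applies.
Compute the improper integral int_{4}^infinity f(x) dx:
  antiderivative F(x) = -6/x^(1/6).
  As x -> infinity, F(x) -> 0 (since p = 7/6 > 1).
  So int = F(infinity) - F(4) = 0 - (-3*2^(2/3)) = 3*2^(2/3).
  Finite, so by the integral test, the series converges.

converges


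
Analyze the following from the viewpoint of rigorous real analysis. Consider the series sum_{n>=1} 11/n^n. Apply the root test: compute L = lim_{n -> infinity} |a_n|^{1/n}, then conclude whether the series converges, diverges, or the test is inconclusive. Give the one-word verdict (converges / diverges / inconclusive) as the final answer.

Let a_n denote the general term. Form |a_n|^(1/n) and simplify:
|a_n|^(1/n) = 11^(1/n)/n
Take the limit as n -> infinity: L = 0.
Since L = 0 < 1, the root test implies convergence.

converges


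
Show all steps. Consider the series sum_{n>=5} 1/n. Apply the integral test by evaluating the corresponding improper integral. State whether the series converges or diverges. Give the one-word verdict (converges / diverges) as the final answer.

Let f(x) = 1/x. Then f is positive, continuous, and decreasing on [5, infinity), so the integral test applies.
Compute the improper integral int_{5}^infinity f(x) dx:
  antiderivative F(x) = log(x).
  As x -> infinity, log(x) -> infinity.
  So int = infinity - log(5) = infinity. By the integral test, the series diverges.

diverges


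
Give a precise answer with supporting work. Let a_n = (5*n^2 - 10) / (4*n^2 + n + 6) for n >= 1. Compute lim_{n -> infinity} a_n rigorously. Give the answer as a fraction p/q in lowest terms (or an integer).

Divide numerator and denominator by n^2, the highest power:
numerator / n^2 = 5 - 10/n^2
denominator / n^2 = 4 + 1/n + 6/n^2
As n -> infinity, all terms of the form c/n^k (k >= 1) tend to 0.
So numerator / n^2 -> 5 and denominator / n^2 -> 4.
Therefore lim a_n = 5/4.

5/4


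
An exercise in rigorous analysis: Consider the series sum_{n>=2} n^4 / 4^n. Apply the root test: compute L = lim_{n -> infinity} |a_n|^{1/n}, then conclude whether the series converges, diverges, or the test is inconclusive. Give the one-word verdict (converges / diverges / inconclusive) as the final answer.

Let a_n denote the general term. Form |a_n|^(1/n) and simplify:
|a_n|^(1/n) = n^(4/n)/4
Take the limit as n -> infinity: L = 1/4.
Since L = 1/4 < 1, the root test implies convergence.

converges


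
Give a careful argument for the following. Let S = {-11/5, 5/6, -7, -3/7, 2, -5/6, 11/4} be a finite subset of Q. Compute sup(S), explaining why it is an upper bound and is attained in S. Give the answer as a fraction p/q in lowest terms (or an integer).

S is finite, so sup(S) = max(S).
Sorted decreasing:
11/4, 2, 5/6, -3/7, -5/6, -11/5, -7
The extremum is 11/4.
For every x in S, x <= 11/4. And 11/4 is in S, so it is attained.
Therefore sup(S) = 11/4.

11/4


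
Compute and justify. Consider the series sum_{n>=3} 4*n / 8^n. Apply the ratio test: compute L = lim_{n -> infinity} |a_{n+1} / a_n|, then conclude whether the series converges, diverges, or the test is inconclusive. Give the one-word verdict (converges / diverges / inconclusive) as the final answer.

Let a_n denote the general term. Form the ratio a_{n+1}/a_n and simplify:
a_{n+1}/a_n = (n + 1)/(8*n)
Take the limit as n -> infinity: L = 1/8.
Since L = 1/8 < 1, the ratio test implies the series converges.

converges


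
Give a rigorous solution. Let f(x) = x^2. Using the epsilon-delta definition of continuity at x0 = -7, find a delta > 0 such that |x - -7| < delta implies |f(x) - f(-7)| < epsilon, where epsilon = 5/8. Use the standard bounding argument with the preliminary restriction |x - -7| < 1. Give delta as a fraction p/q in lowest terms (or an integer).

Factor: |x^2 - (-7)^2| = |x - -7| * |x + -7|.
Impose |x - -7| < 1 first. Then |x + -7| = |(x - -7) + 2*(-7)| <= |x - -7| + 2*|-7| < 1 + 14 = 15.
So |x^2 - (-7)^2| < delta * 15.
We need delta * 15 <= 5/8, i.e. delta <= 5/8/15 = 1/24.
Since 1/24 < 1, this is tighter than 1; take delta = 1/24.
So delta = 1/24 works.

1/24


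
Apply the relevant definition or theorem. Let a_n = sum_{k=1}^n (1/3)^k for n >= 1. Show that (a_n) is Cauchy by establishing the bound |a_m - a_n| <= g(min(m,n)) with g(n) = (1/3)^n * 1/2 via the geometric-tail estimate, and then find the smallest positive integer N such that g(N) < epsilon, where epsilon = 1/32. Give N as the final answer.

For m > n >= 1: |a_m - a_n| = sum_{k=n+1}^m (1/3)^k < sum_{k=n+1}^infinity (1/3)^k = (1/3)^(n+1) / (1 - 1/3) = (1/3)^n * (1/3) * (3/2) = (1/3)^n * 1/2.
So g(n) = (1/3)^n / 2. Since g(n) -> 0, (a_n) is Cauchy.
Now solve g(N) < 1/32: (1/3)^N / 2 < 1/32 <=> 3^N > 1 / (2 * 1/32) = 16.
Check powers of 3: 3^2 = 9 <= 16, 3^3 = 27 > 16.
So the smallest such N is 3. Check: g(3) = 1/(2 * 27) = 1/54 < 1/32.

3


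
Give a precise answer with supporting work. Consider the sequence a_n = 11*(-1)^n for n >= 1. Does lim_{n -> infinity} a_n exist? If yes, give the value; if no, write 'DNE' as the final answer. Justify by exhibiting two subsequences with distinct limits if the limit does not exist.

Examine the behaviour of a_n along subsequences.
Even-n subsequence a_{2k} = 11 -> 11. Odd-n subsequence a_{2k+1} = -11 -> -11.
Since these two subsequential limits are 11 and -11, distinct, the full sequence cannot converge (a convergent sequence has all subsequences tending to the same limit). So lim a_n does not exist.

DNE


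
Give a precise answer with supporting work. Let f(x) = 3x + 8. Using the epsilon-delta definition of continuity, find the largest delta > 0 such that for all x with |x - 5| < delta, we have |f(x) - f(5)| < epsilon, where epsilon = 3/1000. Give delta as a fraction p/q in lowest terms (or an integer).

We compute f(5) = 3*(5) + 8 = 23.
|f(x) - f(5)| = |3x + 8 - (23)| = |3(x - 5)| = 3|x - 5|.
We need 3|x - 5| < 3/1000, i.e. |x - 5| < 3/1000 / 3 = 1/1000.
So any delta <= 1/1000 works. Conversely, if delta > 1/1000, then x = 5 + 1/1000 satisfies |x - 5| = 1/1000 < delta but |f(x) - f(5)| = 3 * 1/1000 = 3/1000, which is not < 3/1000; so no larger delta works.
Hence the largest such delta is 1/1000.

1/1000


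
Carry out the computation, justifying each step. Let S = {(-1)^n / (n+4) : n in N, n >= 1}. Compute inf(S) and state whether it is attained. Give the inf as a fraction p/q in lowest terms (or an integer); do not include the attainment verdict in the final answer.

Analysis:
- Values: -1/5, 1/6, -1/7, 1/8, -1/9, ...
- Positive terms (even n): 1/(2+4), 1/(4+4), ... decreasing -> max = 1/6 (n=2).
- Negative terms (odd n): -1/(1+4), -1/(3+4), ... increasing -> min = -1/5 (n=1).
- So sup = 1/6 (attained at n=2); inf = -1/5 (attained at n=1).
Conclusion: inf(S) = -1/5, attained in S.

-1/5


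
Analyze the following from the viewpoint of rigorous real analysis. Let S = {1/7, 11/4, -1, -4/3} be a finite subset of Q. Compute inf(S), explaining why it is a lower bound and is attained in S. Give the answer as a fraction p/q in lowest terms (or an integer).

S is finite, so inf(S) = min(S).
Sorted increasing:
-4/3, -1, 1/7, 11/4
The extremum is -4/3.
For every x in S, x >= -4/3. And -4/3 is in S, so it is attained.
Therefore inf(S) = -4/3.

-4/3


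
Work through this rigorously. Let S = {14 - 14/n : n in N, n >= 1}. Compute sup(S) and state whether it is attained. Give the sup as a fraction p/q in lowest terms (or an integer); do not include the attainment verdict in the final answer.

Analysis:
- Values: 0, 7, 28/3, 21/2, ... strictly increasing.
- Minimum is 0 (n=1); inf = 0 (attained).
- 14 - 14/n -> 14 from below; sup = 14, not attained.
Conclusion: sup(S) = 14, not attained in S.

14


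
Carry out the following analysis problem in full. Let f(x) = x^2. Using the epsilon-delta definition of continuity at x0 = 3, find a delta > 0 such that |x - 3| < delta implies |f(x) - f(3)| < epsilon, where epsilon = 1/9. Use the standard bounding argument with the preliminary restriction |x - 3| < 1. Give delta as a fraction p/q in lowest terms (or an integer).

Factor: |x^2 - (3)^2| = |x - 3| * |x + 3|.
Impose |x - 3| < 1 first. Then |x + 3| = |(x - 3) + 2*(3)| <= |x - 3| + 2*|3| < 1 + 6 = 7.
So |x^2 - (3)^2| < delta * 7.
We need delta * 7 <= 1/9, i.e. delta <= 1/9/7 = 1/63.
Since 1/63 < 1, this is tighter than 1; take delta = 1/63.
So delta = 1/63 works.

1/63


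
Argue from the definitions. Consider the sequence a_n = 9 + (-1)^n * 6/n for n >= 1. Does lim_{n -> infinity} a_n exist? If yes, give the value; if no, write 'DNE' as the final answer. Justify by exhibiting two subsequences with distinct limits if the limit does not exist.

Examine the behaviour of a_n along subsequences.
Even-n subsequence a_{2k} = 9 + 6/(2k) -> 9. Odd-n subsequence a_{2k+1} = 9 - 6/(2k+1) -> 9. Both tend to 9, which suggests the limit is 9; verify directly.
|a_n - 9| = |(-1)^n * 6/n| = 6/n for every n >= 1.
Given epsilon > 0, choose a positive integer N > 6/epsilon. Then for all n >= N, |a_n - 9| = 6/n <= 6/N < epsilon.
So by the definition of the limit, lim a_n exists and equals 9.

9


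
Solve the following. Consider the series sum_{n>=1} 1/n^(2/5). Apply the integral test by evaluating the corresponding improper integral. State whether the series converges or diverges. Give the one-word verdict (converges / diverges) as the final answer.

Let f(x) = x^(-2/5). Then f is positive, continuous, and decreasing on [1, infinity), so the integral test applies.
Compute the improper integral int_{1}^infinity f(x) dx:
  antiderivative F(x) = 5*x^(3/5)/3.
  As x -> infinity, F(x) -> infinity (since p = 2/5 < 1).
  So the integral diverges. By the integral test, the series diverges.

diverges


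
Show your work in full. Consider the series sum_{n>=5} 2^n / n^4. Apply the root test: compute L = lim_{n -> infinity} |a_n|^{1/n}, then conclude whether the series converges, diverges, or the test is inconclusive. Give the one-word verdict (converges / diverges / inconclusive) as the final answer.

Let a_n denote the general term. Form |a_n|^(1/n) and simplify:
|a_n|^(1/n) = 2/n^(4/n)
Take the limit as n -> infinity: L = 2.
Since L = 2 > 1, the root test implies divergence.

diverges


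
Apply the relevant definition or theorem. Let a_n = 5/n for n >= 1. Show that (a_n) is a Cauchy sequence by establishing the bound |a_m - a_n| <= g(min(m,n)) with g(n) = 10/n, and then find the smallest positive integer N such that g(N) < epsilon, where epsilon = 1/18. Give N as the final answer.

For any m, n >= 1, by the triangle inequality:
|a_m - a_n| = |5/m - 5/n| <= 5*1/m + 5*1/n <= 10/min(m,n).
So g(n) = 10/n bounds the Cauchy difference. Since g(n) -> 0, (a_n) is Cauchy.
Now solve g(N) < 1/18: 10/N < 1/18 <=> N > 10 / (1/18) = 180.
The smallest integer strictly greater than 180 is N = 181.
Check: g(181) = 10/181 = 10/181 < 1/18; g(180) = 1/18 >= 1/18. So N = 181.

181


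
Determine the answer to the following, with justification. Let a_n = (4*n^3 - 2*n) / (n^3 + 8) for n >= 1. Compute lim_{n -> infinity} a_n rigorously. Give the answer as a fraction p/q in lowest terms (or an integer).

Divide numerator and denominator by n^3, the highest power:
numerator / n^3 = 4 - 2/n^2
denominator / n^3 = 1 + 8/n^3
As n -> infinity, all terms of the form c/n^k (k >= 1) tend to 0.
So numerator / n^3 -> 4 and denominator / n^3 -> 1.
Therefore lim a_n = 4.

4


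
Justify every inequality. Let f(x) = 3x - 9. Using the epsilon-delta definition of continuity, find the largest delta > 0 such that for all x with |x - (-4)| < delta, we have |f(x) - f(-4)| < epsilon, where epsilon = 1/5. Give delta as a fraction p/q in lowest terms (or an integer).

We compute f(-4) = 3*(-4) - 9 = -21.
|f(x) - f(-4)| = |3x - 9 - (-21)| = |3(x - (-4))| = 3|x - (-4)|.
We need 3|x - (-4)| < 1/5, i.e. |x - (-4)| < 1/5 / 3 = 1/15.
So any delta <= 1/15 works. Conversely, if delta > 1/15, then x = -4 + 1/15 satisfies |x - (-4)| = 1/15 < delta but |f(x) - f(-4)| = 3 * 1/15 = 1/5, which is not < 1/5; so no larger delta works.
Hence the largest such delta is 1/15.

1/15


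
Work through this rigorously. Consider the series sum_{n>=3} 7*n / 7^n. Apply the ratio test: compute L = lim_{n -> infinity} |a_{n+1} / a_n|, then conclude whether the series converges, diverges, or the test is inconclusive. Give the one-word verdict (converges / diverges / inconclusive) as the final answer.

Let a_n denote the general term. Form the ratio a_{n+1}/a_n and simplify:
a_{n+1}/a_n = (n + 1)/(7*n)
Take the limit as n -> infinity: L = 1/7.
Since L = 1/7 < 1, the ratio test implies the series converges.

converges


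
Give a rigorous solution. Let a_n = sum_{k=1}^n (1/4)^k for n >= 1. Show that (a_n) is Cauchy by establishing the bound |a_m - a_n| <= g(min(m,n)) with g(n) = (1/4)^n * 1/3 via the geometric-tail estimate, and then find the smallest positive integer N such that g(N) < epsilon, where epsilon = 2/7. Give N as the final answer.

For m > n >= 1: |a_m - a_n| = sum_{k=n+1}^m (1/4)^k < sum_{k=n+1}^infinity (1/4)^k = (1/4)^(n+1) / (1 - 1/4) = (1/4)^n * (1/4) * (4/3) = (1/4)^n * 1/3.
So g(n) = (1/4)^n / 3. Since g(n) -> 0, (a_n) is Cauchy.
Now solve g(N) < 2/7: (1/4)^N / 3 < 2/7 <=> 4^N > 1 / (3 * 2/7) = 7/6.
Check powers of 4: 4^0 = 1 <= 7/6, 4^1 = 4 > 7/6.
So the smallest such N is 1. Check: g(1) = 1/(3 * 4) = 1/12 < 2/7.

1


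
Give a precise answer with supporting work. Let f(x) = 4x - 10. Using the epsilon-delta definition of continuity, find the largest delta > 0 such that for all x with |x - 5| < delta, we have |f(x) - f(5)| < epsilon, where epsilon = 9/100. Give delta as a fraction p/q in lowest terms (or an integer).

We compute f(5) = 4*(5) - 10 = 10.
|f(x) - f(5)| = |4x - 10 - (10)| = |4(x - 5)| = 4|x - 5|.
We need 4|x - 5| < 9/100, i.e. |x - 5| < 9/100 / 4 = 9/400.
So any delta <= 9/400 works. Conversely, if delta > 9/400, then x = 5 + 9/400 satisfies |x - 5| = 9/400 < delta but |f(x) - f(5)| = 4 * 9/400 = 9/100, which is not < 9/100; so no larger delta works.
Hence the largest such delta is 9/400.

9/400


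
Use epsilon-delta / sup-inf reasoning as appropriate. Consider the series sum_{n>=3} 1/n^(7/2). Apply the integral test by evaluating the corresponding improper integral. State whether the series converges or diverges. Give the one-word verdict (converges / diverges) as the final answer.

Let f(x) = x^(-7/2). Then f is positive, continuous, and decreasing on [3, infinity), so the integral test applies.
Compute the improper integral int_{3}^infinity f(x) dx:
  antiderivative F(x) = -2/(5*x^(5/2)).
  As x -> infinity, F(x) -> 0 (since p = 7/2 > 1).
  So int = F(infinity) - F(3) = 0 - (-2*sqrt(3)/135) = 2*sqrt(3)/135.
  Finite, so by the integral test, the series converges.

converges
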